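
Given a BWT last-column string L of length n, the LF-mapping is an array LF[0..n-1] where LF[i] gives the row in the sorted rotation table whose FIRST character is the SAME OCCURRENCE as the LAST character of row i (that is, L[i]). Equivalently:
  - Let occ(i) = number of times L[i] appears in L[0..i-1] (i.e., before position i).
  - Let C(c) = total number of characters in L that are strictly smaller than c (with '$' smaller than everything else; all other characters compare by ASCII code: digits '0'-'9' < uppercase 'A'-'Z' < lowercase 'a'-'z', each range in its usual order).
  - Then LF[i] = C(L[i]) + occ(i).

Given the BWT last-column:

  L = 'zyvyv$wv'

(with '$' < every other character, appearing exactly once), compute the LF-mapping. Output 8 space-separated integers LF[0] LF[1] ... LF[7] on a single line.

Char counts: '$':1, 'v':3, 'w':1, 'y':2, 'z':1
C (first-col start): C('$')=0, C('v')=1, C('w')=4, C('y')=5, C('z')=7
L[0]='z': occ=0, LF[0]=C('z')+0=7+0=7
L[1]='y': occ=0, LF[1]=C('y')+0=5+0=5
L[2]='v': occ=0, LF[2]=C('v')+0=1+0=1
L[3]='y': occ=1, LF[3]=C('y')+1=5+1=6
L[4]='v': occ=1, LF[4]=C('v')+1=1+1=2
L[5]='$': occ=0, LF[5]=C('$')+0=0+0=0
L[6]='w': occ=0, LF[6]=C('w')+0=4+0=4
L[7]='v': occ=2, LF[7]=C('v')+2=1+2=3

Answer: 7 5 1 6 2 0 4 3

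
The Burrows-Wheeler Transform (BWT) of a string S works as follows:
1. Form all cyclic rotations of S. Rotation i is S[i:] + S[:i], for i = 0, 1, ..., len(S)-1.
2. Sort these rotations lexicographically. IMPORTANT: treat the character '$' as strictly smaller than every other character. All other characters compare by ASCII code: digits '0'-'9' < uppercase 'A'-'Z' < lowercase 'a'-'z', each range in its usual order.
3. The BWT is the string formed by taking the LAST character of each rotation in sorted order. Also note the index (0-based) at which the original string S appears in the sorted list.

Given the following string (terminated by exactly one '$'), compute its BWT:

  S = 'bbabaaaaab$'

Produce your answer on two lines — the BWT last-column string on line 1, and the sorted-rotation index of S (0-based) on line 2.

Answer: bbaaaabaab$
10

Derivation:
All 11 rotations (rotation i = S[i:]+S[:i]):
  rot[0] = bbabaaaaab$
  rot[1] = babaaaaab$b
  rot[2] = abaaaaab$bb
  rot[3] = baaaaab$bba
  rot[4] = aaaaab$bbab
  rot[5] = aaaab$bbaba
  rot[6] = aaab$bbabaa
  rot[7] = aab$bbabaaa
  rot[8] = ab$bbabaaaa
  rot[9] = b$bbabaaaaa
  rot[10] = $bbabaaaaab
Sorted (with $ < everything):
  sorted[0] = $bbabaaaaab  (last char: 'b')
  sorted[1] = aaaaab$bbab  (last char: 'b')
  sorted[2] = aaaab$bbaba  (last char: 'a')
  sorted[3] = aaab$bbabaa  (last char: 'a')
  sorted[4] = aab$bbabaaa  (last char: 'a')
  sorted[5] = ab$bbabaaaa  (last char: 'a')
  sorted[6] = abaaaaab$bb  (last char: 'b')
  sorted[7] = b$bbabaaaaa  (last char: 'a')
  sorted[8] = baaaaab$bba  (last char: 'a')
  sorted[9] = babaaaaab$b  (last char: 'b')
  sorted[10] = bbabaaaaab$  (last char: '$')
Last column: bbaaaabaab$
Original string S is at sorted index 10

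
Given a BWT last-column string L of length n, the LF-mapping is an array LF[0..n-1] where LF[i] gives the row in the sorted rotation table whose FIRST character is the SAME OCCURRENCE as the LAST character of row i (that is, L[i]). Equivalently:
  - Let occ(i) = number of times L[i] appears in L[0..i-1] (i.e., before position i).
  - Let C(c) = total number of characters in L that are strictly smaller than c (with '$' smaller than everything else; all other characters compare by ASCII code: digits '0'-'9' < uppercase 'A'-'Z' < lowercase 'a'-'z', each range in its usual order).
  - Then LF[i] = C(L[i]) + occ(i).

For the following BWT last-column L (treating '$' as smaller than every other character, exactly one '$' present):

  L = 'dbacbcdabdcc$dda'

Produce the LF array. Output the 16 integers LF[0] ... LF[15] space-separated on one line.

Answer: 11 4 1 7 5 8 12 2 6 13 9 10 0 14 15 3

Derivation:
Char counts: '$':1, 'a':3, 'b':3, 'c':4, 'd':5
C (first-col start): C('$')=0, C('a')=1, C('b')=4, C('c')=7, C('d')=11
L[0]='d': occ=0, LF[0]=C('d')+0=11+0=11
L[1]='b': occ=0, LF[1]=C('b')+0=4+0=4
L[2]='a': occ=0, LF[2]=C('a')+0=1+0=1
L[3]='c': occ=0, LF[3]=C('c')+0=7+0=7
L[4]='b': occ=1, LF[4]=C('b')+1=4+1=5
L[5]='c': occ=1, LF[5]=C('c')+1=7+1=8
L[6]='d': occ=1, LF[6]=C('d')+1=11+1=12
L[7]='a': occ=1, LF[7]=C('a')+1=1+1=2
L[8]='b': occ=2, LF[8]=C('b')+2=4+2=6
L[9]='d': occ=2, LF[9]=C('d')+2=11+2=13
L[10]='c': occ=2, LF[10]=C('c')+2=7+2=9
L[11]='c': occ=3, LF[11]=C('c')+3=7+3=10
L[12]='$': occ=0, LF[12]=C('$')+0=0+0=0
L[13]='d': occ=3, LF[13]=C('d')+3=11+3=14
L[14]='d': occ=4, LF[14]=C('d')+4=11+4=15
L[15]='a': occ=2, LF[15]=C('a')+2=1+2=3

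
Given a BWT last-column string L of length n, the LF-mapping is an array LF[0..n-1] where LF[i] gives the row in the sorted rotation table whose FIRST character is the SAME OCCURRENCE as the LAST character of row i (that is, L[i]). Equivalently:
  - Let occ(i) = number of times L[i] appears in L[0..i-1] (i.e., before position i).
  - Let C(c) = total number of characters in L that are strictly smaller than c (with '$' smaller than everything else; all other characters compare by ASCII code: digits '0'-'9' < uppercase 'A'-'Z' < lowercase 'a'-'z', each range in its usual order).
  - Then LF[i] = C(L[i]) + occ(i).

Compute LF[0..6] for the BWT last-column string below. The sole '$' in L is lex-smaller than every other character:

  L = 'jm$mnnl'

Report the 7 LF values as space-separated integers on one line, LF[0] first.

Char counts: '$':1, 'j':1, 'l':1, 'm':2, 'n':2
C (first-col start): C('$')=0, C('j')=1, C('l')=2, C('m')=3, C('n')=5
L[0]='j': occ=0, LF[0]=C('j')+0=1+0=1
L[1]='m': occ=0, LF[1]=C('m')+0=3+0=3
L[2]='$': occ=0, LF[2]=C('$')+0=0+0=0
L[3]='m': occ=1, LF[3]=C('m')+1=3+1=4
L[4]='n': occ=0, LF[4]=C('n')+0=5+0=5
L[5]='n': occ=1, LF[5]=C('n')+1=5+1=6
L[6]='l': occ=0, LF[6]=C('l')+0=2+0=2

Answer: 1 3 0 4 5 6 2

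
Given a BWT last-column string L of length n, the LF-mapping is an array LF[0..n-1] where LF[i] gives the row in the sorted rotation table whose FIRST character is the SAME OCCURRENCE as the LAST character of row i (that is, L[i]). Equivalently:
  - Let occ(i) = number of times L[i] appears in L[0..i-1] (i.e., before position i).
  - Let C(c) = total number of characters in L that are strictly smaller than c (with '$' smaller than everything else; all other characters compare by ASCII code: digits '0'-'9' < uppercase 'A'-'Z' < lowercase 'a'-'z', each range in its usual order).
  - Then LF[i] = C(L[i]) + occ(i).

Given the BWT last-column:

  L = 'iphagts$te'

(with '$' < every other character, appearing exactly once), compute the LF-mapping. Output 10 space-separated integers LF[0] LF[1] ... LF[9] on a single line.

Char counts: '$':1, 'a':1, 'e':1, 'g':1, 'h':1, 'i':1, 'p':1, 's':1, 't':2
C (first-col start): C('$')=0, C('a')=1, C('e')=2, C('g')=3, C('h')=4, C('i')=5, C('p')=6, C('s')=7, C('t')=8
L[0]='i': occ=0, LF[0]=C('i')+0=5+0=5
L[1]='p': occ=0, LF[1]=C('p')+0=6+0=6
L[2]='h': occ=0, LF[2]=C('h')+0=4+0=4
L[3]='a': occ=0, LF[3]=C('a')+0=1+0=1
L[4]='g': occ=0, LF[4]=C('g')+0=3+0=3
L[5]='t': occ=0, LF[5]=C('t')+0=8+0=8
L[6]='s': occ=0, LF[6]=C('s')+0=7+0=7
L[7]='$': occ=0, LF[7]=C('$')+0=0+0=0
L[8]='t': occ=1, LF[8]=C('t')+1=8+1=9
L[9]='e': occ=0, LF[9]=C('e')+0=2+0=2

Answer: 5 6 4 1 3 8 7 0 9 2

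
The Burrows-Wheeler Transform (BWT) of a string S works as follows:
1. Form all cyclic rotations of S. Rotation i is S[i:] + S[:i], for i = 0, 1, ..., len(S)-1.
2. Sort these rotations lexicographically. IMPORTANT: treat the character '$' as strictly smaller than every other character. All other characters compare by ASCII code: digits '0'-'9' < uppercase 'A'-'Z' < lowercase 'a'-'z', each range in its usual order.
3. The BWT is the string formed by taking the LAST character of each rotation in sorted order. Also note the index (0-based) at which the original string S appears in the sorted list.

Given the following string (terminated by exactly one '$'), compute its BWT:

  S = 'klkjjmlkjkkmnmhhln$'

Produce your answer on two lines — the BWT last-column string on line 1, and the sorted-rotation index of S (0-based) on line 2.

Answer: nmhkkjllj$kkmhnjklm
9

Derivation:
All 19 rotations (rotation i = S[i:]+S[:i]):
  rot[0] = klkjjmlkjkkmnmhhln$
  rot[1] = lkjjmlkjkkmnmhhln$k
  rot[2] = kjjmlkjkkmnmhhln$kl
  rot[3] = jjmlkjkkmnmhhln$klk
  rot[4] = jmlkjkkmnmhhln$klkj
  rot[5] = mlkjkkmnmhhln$klkjj
  rot[6] = lkjkkmnmhhln$klkjjm
  rot[7] = kjkkmnmhhln$klkjjml
  rot[8] = jkkmnmhhln$klkjjmlk
  rot[9] = kkmnmhhln$klkjjmlkj
  rot[10] = kmnmhhln$klkjjmlkjk
  rot[11] = mnmhhln$klkjjmlkjkk
  rot[12] = nmhhln$klkjjmlkjkkm
  rot[13] = mhhln$klkjjmlkjkkmn
  rot[14] = hhln$klkjjmlkjkkmnm
  rot[15] = hln$klkjjmlkjkkmnmh
  rot[16] = ln$klkjjmlkjkkmnmhh
  rot[17] = n$klkjjmlkjkkmnmhhl
  rot[18] = $klkjjmlkjkkmnmhhln
Sorted (with $ < everything):
  sorted[0] = $klkjjmlkjkkmnmhhln  (last char: 'n')
  sorted[1] = hhln$klkjjmlkjkkmnm  (last char: 'm')
  sorted[2] = hln$klkjjmlkjkkmnmh  (last char: 'h')
  sorted[3] = jjmlkjkkmnmhhln$klk  (last char: 'k')
  sorted[4] = jkkmnmhhln$klkjjmlk  (last char: 'k')
  sorted[5] = jmlkjkkmnmhhln$klkj  (last char: 'j')
  sorted[6] = kjjmlkjkkmnmhhln$kl  (last char: 'l')
  sorted[7] = kjkkmnmhhln$klkjjml  (last char: 'l')
  sorted[8] = kkmnmhhln$klkjjmlkj  (last char: 'j')
  sorted[9] = klkjjmlkjkkmnmhhln$  (last char: '$')
  sorted[10] = kmnmhhln$klkjjmlkjk  (last char: 'k')
  sorted[11] = lkjjmlkjkkmnmhhln$k  (last char: 'k')
  sorted[12] = lkjkkmnmhhln$klkjjm  (last char: 'm')
  sorted[13] = ln$klkjjmlkjkkmnmhh  (last char: 'h')
  sorted[14] = mhhln$klkjjmlkjkkmn  (last char: 'n')
  sorted[15] = mlkjkkmnmhhln$klkjj  (last char: 'j')
  sorted[16] = mnmhhln$klkjjmlkjkk  (last char: 'k')
  sorted[17] = n$klkjjmlkjkkmnmhhl  (last char: 'l')
  sorted[18] = nmhhln$klkjjmlkjkkm  (last char: 'm')
Last column: nmhkkjllj$kkmhnjklm
Original string S is at sorted index 9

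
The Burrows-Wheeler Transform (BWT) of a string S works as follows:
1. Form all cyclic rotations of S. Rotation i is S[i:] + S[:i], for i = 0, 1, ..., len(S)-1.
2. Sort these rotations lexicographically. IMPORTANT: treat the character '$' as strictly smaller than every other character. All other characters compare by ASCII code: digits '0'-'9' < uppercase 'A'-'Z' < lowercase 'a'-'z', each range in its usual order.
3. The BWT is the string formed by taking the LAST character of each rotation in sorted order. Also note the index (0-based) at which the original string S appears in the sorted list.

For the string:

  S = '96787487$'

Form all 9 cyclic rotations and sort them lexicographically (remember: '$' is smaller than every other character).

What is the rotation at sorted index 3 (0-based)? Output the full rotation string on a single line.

Answer: 7$9678748

Derivation:
All 9 rotations (rotation i = S[i:]+S[:i]):
  rot[0] = 96787487$
  rot[1] = 6787487$9
  rot[2] = 787487$96
  rot[3] = 87487$967
  rot[4] = 7487$9678
  rot[5] = 487$96787
  rot[6] = 87$967874
  rot[7] = 7$9678748
  rot[8] = $96787487
Sorted (with $ < everything):
  sorted[0] = $96787487
  sorted[1] = 487$96787
  sorted[2] = 6787487$9
  sorted[3] = 7$9678748
  sorted[4] = 7487$9678
  sorted[5] = 787487$96
  sorted[6] = 87$967874
  sorted[7] = 87487$967
  sorted[8] = 96787487$
sorted[3] = 7$9678748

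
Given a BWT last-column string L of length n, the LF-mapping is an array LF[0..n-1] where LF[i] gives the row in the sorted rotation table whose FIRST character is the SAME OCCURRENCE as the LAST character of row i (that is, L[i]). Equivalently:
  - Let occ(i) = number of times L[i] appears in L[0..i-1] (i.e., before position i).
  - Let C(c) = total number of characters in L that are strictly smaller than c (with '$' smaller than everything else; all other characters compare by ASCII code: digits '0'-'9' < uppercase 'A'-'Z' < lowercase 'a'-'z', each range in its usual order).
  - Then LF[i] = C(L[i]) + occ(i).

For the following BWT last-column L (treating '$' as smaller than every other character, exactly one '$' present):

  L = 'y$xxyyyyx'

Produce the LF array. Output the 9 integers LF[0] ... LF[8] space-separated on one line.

Char counts: '$':1, 'x':3, 'y':5
C (first-col start): C('$')=0, C('x')=1, C('y')=4
L[0]='y': occ=0, LF[0]=C('y')+0=4+0=4
L[1]='$': occ=0, LF[1]=C('$')+0=0+0=0
L[2]='x': occ=0, LF[2]=C('x')+0=1+0=1
L[3]='x': occ=1, LF[3]=C('x')+1=1+1=2
L[4]='y': occ=1, LF[4]=C('y')+1=4+1=5
L[5]='y': occ=2, LF[5]=C('y')+2=4+2=6
L[6]='y': occ=3, LF[6]=C('y')+3=4+3=7
L[7]='y': occ=4, LF[7]=C('y')+4=4+4=8
L[8]='x': occ=2, LF[8]=C('x')+2=1+2=3

Answer: 4 0 1 2 5 6 7 8 3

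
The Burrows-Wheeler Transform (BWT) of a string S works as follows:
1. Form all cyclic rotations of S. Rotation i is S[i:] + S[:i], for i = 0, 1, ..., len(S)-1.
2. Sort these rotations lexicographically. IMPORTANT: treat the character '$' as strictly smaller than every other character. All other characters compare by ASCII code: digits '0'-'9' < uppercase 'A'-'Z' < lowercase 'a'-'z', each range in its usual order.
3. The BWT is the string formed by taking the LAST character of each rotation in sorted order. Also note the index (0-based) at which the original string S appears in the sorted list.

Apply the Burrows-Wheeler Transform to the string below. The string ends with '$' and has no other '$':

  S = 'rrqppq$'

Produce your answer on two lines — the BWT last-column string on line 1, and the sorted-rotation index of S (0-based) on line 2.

Answer: qqpprr$
6

Derivation:
All 7 rotations (rotation i = S[i:]+S[:i]):
  rot[0] = rrqppq$
  rot[1] = rqppq$r
  rot[2] = qppq$rr
  rot[3] = ppq$rrq
  rot[4] = pq$rrqp
  rot[5] = q$rrqpp
  rot[6] = $rrqppq
Sorted (with $ < everything):
  sorted[0] = $rrqppq  (last char: 'q')
  sorted[1] = ppq$rrq  (last char: 'q')
  sorted[2] = pq$rrqp  (last char: 'p')
  sorted[3] = q$rrqpp  (last char: 'p')
  sorted[4] = qppq$rr  (last char: 'r')
  sorted[5] = rqppq$r  (last char: 'r')
  sorted[6] = rrqppq$  (last char: '$')
Last column: qqpprr$
Original string S is at sorted index 6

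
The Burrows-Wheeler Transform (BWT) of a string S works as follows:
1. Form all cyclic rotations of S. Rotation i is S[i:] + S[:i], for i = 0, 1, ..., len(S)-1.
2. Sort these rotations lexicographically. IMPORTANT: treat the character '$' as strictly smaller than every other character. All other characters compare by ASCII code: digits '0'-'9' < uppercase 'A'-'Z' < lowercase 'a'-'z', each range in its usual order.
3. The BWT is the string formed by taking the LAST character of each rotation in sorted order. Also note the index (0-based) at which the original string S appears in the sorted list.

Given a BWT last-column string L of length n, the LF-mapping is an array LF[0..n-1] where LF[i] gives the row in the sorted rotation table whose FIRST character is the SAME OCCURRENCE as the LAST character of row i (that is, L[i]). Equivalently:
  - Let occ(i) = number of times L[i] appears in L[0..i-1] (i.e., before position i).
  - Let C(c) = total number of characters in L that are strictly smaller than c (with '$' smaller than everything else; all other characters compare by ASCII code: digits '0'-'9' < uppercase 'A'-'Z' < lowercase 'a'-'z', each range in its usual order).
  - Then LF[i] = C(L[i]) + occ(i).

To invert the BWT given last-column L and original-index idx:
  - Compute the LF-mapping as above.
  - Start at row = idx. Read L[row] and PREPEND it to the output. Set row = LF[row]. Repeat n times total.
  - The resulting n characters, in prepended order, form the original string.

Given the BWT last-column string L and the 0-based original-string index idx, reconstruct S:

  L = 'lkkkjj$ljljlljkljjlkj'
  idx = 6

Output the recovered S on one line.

Answer: jlkjjkjjklljlkjjllkl$

Derivation:
LF mapping: 14 9 10 11 1 2 0 15 3 16 4 17 18 5 12 19 6 7 20 13 8
Walk LF starting at row 6, prepending L[row]:
  step 1: row=6, L[6]='$', prepend. Next row=LF[6]=0
  step 2: row=0, L[0]='l', prepend. Next row=LF[0]=14
  step 3: row=14, L[14]='k', prepend. Next row=LF[14]=12
  step 4: row=12, L[12]='l', prepend. Next row=LF[12]=18
  step 5: row=18, L[18]='l', prepend. Next row=LF[18]=20
  step 6: row=20, L[20]='j', prepend. Next row=LF[20]=8
  step 7: row=8, L[8]='j', prepend. Next row=LF[8]=3
  step 8: row=3, L[3]='k', prepend. Next row=LF[3]=11
  step 9: row=11, L[11]='l', prepend. Next row=LF[11]=17
  step 10: row=17, L[17]='j', prepend. Next row=LF[17]=7
  step 11: row=7, L[7]='l', prepend. Next row=LF[7]=15
  step 12: row=15, L[15]='l', prepend. Next row=LF[15]=19
  step 13: row=19, L[19]='k', prepend. Next row=LF[19]=13
  step 14: row=13, L[13]='j', prepend. Next row=LF[13]=5
  step 15: row=5, L[5]='j', prepend. Next row=LF[5]=2
  step 16: row=2, L[2]='k', prepend. Next row=LF[2]=10
  step 17: row=10, L[10]='j', prepend. Next row=LF[10]=4
  step 18: row=4, L[4]='j', prepend. Next row=LF[4]=1
  step 19: row=1, L[1]='k', prepend. Next row=LF[1]=9
  step 20: row=9, L[9]='l', prepend. Next row=LF[9]=16
  step 21: row=16, L[16]='j', prepend. Next row=LF[16]=6
Reversed output: jlkjjkjjklljlkjjllkl$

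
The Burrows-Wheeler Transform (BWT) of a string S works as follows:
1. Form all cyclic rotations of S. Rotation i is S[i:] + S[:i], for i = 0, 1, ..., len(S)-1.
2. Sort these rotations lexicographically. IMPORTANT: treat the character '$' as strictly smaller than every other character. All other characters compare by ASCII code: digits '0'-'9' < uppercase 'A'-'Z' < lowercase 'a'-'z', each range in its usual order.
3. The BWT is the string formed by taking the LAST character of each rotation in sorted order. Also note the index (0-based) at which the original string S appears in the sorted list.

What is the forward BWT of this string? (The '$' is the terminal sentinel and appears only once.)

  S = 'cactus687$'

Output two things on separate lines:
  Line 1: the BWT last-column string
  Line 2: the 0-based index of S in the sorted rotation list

All 10 rotations (rotation i = S[i:]+S[:i]):
  rot[0] = cactus687$
  rot[1] = actus687$c
  rot[2] = ctus687$ca
  rot[3] = tus687$cac
  rot[4] = us687$cact
  rot[5] = s687$cactu
  rot[6] = 687$cactus
  rot[7] = 87$cactus6
  rot[8] = 7$cactus68
  rot[9] = $cactus687
Sorted (with $ < everything):
  sorted[0] = $cactus687  (last char: '7')
  sorted[1] = 687$cactus  (last char: 's')
  sorted[2] = 7$cactus68  (last char: '8')
  sorted[3] = 87$cactus6  (last char: '6')
  sorted[4] = actus687$c  (last char: 'c')
  sorted[5] = cactus687$  (last char: '$')
  sorted[6] = ctus687$ca  (last char: 'a')
  sorted[7] = s687$cactu  (last char: 'u')
  sorted[8] = tus687$cac  (last char: 'c')
  sorted[9] = us687$cact  (last char: 't')
Last column: 7s86c$auct
Original string S is at sorted index 5

Answer: 7s86c$auct
5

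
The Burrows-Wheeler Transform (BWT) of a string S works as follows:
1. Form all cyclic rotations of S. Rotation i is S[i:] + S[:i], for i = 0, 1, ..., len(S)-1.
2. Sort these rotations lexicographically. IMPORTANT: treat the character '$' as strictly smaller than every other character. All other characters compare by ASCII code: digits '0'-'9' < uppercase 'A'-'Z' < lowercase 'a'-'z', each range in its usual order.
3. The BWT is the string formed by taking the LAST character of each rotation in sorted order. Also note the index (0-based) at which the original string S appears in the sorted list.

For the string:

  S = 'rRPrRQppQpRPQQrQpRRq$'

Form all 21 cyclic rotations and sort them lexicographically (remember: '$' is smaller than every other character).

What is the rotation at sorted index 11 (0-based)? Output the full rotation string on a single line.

All 21 rotations (rotation i = S[i:]+S[:i]):
  rot[0] = rRPrRQppQpRPQQrQpRRq$
  rot[1] = RPrRQppQpRPQQrQpRRq$r
  rot[2] = PrRQppQpRPQQrQpRRq$rR
  rot[3] = rRQppQpRPQQrQpRRq$rRP
  rot[4] = RQppQpRPQQrQpRRq$rRPr
  rot[5] = QppQpRPQQrQpRRq$rRPrR
  rot[6] = ppQpRPQQrQpRRq$rRPrRQ
  rot[7] = pQpRPQQrQpRRq$rRPrRQp
  rot[8] = QpRPQQrQpRRq$rRPrRQpp
  rot[9] = pRPQQrQpRRq$rRPrRQppQ
  rot[10] = RPQQrQpRRq$rRPrRQppQp
  rot[11] = PQQrQpRRq$rRPrRQppQpR
  rot[12] = QQrQpRRq$rRPrRQppQpRP
  rot[13] = QrQpRRq$rRPrRQppQpRPQ
  rot[14] = rQpRRq$rRPrRQppQpRPQQ
  rot[15] = QpRRq$rRPrRQppQpRPQQr
  rot[16] = pRRq$rRPrRQppQpRPQQrQ
  rot[17] = RRq$rRPrRQppQpRPQQrQp
  rot[18] = Rq$rRPrRQppQpRPQQrQpR
  rot[19] = q$rRPrRQppQpRPQQrQpRR
  rot[20] = $rRPrRQppQpRPQQrQpRRq
Sorted (with $ < everything):
  sorted[0] = $rRPrRQppQpRPQQrQpRRq
  sorted[1] = PQQrQpRRq$rRPrRQppQpR
  sorted[2] = PrRQppQpRPQQrQpRRq$rR
  sorted[3] = QQrQpRRq$rRPrRQppQpRP
  sorted[4] = QpRPQQrQpRRq$rRPrRQpp
  sorted[5] = QpRRq$rRPrRQppQpRPQQr
  sorted[6] = QppQpRPQQrQpRRq$rRPrR
  sorted[7] = QrQpRRq$rRPrRQppQpRPQ
  sorted[8] = RPQQrQpRRq$rRPrRQppQp
  sorted[9] = RPrRQppQpRPQQrQpRRq$r
  sorted[10] = RQppQpRPQQrQpRRq$rRPr
  sorted[11] = RRq$rRPrRQppQpRPQQrQp
  sorted[12] = Rq$rRPrRQppQpRPQQrQpR
  sorted[13] = pQpRPQQrQpRRq$rRPrRQp
  sorted[14] = pRPQQrQpRRq$rRPrRQppQ
  sorted[15] = pRRq$rRPrRQppQpRPQQrQ
  sorted[16] = ppQpRPQQrQpRRq$rRPrRQ
  sorted[17] = q$rRPrRQppQpRPQQrQpRR
  sorted[18] = rQpRRq$rRPrRQppQpRPQQ
  sorted[19] = rRPrRQppQpRPQQrQpRRq$
  sorted[20] = rRQppQpRPQQrQpRRq$rRP
sorted[11] = RRq$rRPrRQppQpRPQQrQp

Answer: RRq$rRPrRQppQpRPQQrQp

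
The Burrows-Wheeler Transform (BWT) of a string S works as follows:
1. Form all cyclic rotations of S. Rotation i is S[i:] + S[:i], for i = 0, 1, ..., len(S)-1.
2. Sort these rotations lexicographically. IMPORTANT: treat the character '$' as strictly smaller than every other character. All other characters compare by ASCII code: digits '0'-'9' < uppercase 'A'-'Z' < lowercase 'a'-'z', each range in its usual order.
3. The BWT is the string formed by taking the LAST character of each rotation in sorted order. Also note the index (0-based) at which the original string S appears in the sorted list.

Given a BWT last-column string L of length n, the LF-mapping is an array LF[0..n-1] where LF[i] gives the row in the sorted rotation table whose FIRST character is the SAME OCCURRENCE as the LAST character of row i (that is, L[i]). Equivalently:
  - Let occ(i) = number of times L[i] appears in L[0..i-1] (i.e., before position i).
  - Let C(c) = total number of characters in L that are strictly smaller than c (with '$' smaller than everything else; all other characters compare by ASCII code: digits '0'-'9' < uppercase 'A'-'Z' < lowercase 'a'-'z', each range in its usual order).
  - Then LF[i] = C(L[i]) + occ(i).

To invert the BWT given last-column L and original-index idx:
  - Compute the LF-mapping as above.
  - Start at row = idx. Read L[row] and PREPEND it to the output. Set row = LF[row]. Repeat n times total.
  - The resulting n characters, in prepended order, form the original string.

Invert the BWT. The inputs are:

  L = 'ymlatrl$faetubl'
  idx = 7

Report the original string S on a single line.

LF mapping: 14 9 6 1 11 10 7 0 5 2 4 12 13 3 8
Walk LF starting at row 7, prepending L[row]:
  step 1: row=7, L[7]='$', prepend. Next row=LF[7]=0
  step 2: row=0, L[0]='y', prepend. Next row=LF[0]=14
  step 3: row=14, L[14]='l', prepend. Next row=LF[14]=8
  step 4: row=8, L[8]='f', prepend. Next row=LF[8]=5
  step 5: row=5, L[5]='r', prepend. Next row=LF[5]=10
  step 6: row=10, L[10]='e', prepend. Next row=LF[10]=4
  step 7: row=4, L[4]='t', prepend. Next row=LF[4]=11
  step 8: row=11, L[11]='t', prepend. Next row=LF[11]=12
  step 9: row=12, L[12]='u', prepend. Next row=LF[12]=13
  step 10: row=13, L[13]='b', prepend. Next row=LF[13]=3
  step 11: row=3, L[3]='a', prepend. Next row=LF[3]=1
  step 12: row=1, L[1]='m', prepend. Next row=LF[1]=9
  step 13: row=9, L[9]='a', prepend. Next row=LF[9]=2
  step 14: row=2, L[2]='l', prepend. Next row=LF[2]=6
  step 15: row=6, L[6]='l', prepend. Next row=LF[6]=7
Reversed output: llamabutterfly$

Answer: llamabutterfly$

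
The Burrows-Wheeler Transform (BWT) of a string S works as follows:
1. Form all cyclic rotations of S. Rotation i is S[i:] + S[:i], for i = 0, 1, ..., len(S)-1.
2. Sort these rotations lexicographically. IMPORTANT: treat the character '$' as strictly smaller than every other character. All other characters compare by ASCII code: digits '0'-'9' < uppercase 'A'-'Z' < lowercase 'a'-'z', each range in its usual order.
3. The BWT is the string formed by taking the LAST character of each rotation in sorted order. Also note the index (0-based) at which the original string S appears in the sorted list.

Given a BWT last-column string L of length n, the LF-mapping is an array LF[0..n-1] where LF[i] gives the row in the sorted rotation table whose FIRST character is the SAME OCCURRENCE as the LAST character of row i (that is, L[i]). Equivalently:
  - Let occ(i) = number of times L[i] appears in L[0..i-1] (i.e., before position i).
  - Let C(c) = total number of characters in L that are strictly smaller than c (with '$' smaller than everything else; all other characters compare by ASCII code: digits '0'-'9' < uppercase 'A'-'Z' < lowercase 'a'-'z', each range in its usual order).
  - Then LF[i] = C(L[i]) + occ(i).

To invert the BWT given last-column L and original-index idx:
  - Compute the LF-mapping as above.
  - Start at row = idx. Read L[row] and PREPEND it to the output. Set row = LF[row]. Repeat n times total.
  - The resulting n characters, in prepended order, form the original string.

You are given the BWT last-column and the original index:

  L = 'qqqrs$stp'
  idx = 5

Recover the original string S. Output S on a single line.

Answer: rqptssqq$

Derivation:
LF mapping: 2 3 4 5 6 0 7 8 1
Walk LF starting at row 5, prepending L[row]:
  step 1: row=5, L[5]='$', prepend. Next row=LF[5]=0
  step 2: row=0, L[0]='q', prepend. Next row=LF[0]=2
  step 3: row=2, L[2]='q', prepend. Next row=LF[2]=4
  step 4: row=4, L[4]='s', prepend. Next row=LF[4]=6
  step 5: row=6, L[6]='s', prepend. Next row=LF[6]=7
  step 6: row=7, L[7]='t', prepend. Next row=LF[7]=8
  step 7: row=8, L[8]='p', prepend. Next row=LF[8]=1
  step 8: row=1, L[1]='q', prepend. Next row=LF[1]=3
  step 9: row=3, L[3]='r', prepend. Next row=LF[3]=5
Reversed output: rqptssqq$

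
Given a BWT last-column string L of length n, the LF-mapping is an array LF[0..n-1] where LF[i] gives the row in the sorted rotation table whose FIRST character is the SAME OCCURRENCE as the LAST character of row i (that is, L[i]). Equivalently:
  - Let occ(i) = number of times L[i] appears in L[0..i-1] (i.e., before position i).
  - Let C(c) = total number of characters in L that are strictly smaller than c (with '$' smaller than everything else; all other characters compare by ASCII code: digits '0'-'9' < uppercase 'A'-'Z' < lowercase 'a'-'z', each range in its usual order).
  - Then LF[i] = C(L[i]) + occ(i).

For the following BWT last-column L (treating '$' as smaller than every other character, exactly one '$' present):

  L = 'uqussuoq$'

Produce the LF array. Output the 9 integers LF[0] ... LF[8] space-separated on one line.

Char counts: '$':1, 'o':1, 'q':2, 's':2, 'u':3
C (first-col start): C('$')=0, C('o')=1, C('q')=2, C('s')=4, C('u')=6
L[0]='u': occ=0, LF[0]=C('u')+0=6+0=6
L[1]='q': occ=0, LF[1]=C('q')+0=2+0=2
L[2]='u': occ=1, LF[2]=C('u')+1=6+1=7
L[3]='s': occ=0, LF[3]=C('s')+0=4+0=4
L[4]='s': occ=1, LF[4]=C('s')+1=4+1=5
L[5]='u': occ=2, LF[5]=C('u')+2=6+2=8
L[6]='o': occ=0, LF[6]=C('o')+0=1+0=1
L[7]='q': occ=1, LF[7]=C('q')+1=2+1=3
L[8]='$': occ=0, LF[8]=C('$')+0=0+0=0

Answer: 6 2 7 4 5 8 1 3 0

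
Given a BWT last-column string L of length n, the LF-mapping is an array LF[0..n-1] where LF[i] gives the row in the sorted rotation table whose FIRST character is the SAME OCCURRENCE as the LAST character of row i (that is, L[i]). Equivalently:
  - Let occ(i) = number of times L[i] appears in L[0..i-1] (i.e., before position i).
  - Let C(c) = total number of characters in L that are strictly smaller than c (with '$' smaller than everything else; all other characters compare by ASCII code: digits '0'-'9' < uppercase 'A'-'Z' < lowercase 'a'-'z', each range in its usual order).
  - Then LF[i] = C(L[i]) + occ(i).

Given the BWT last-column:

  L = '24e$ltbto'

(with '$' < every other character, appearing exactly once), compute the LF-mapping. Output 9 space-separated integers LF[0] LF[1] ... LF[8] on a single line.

Char counts: '$':1, '2':1, '4':1, 'b':1, 'e':1, 'l':1, 'o':1, 't':2
C (first-col start): C('$')=0, C('2')=1, C('4')=2, C('b')=3, C('e')=4, C('l')=5, C('o')=6, C('t')=7
L[0]='2': occ=0, LF[0]=C('2')+0=1+0=1
L[1]='4': occ=0, LF[1]=C('4')+0=2+0=2
L[2]='e': occ=0, LF[2]=C('e')+0=4+0=4
L[3]='$': occ=0, LF[3]=C('$')+0=0+0=0
L[4]='l': occ=0, LF[4]=C('l')+0=5+0=5
L[5]='t': occ=0, LF[5]=C('t')+0=7+0=7
L[6]='b': occ=0, LF[6]=C('b')+0=3+0=3
L[7]='t': occ=1, LF[7]=C('t')+1=7+1=8
L[8]='o': occ=0, LF[8]=C('o')+0=6+0=6

Answer: 1 2 4 0 5 7 3 8 6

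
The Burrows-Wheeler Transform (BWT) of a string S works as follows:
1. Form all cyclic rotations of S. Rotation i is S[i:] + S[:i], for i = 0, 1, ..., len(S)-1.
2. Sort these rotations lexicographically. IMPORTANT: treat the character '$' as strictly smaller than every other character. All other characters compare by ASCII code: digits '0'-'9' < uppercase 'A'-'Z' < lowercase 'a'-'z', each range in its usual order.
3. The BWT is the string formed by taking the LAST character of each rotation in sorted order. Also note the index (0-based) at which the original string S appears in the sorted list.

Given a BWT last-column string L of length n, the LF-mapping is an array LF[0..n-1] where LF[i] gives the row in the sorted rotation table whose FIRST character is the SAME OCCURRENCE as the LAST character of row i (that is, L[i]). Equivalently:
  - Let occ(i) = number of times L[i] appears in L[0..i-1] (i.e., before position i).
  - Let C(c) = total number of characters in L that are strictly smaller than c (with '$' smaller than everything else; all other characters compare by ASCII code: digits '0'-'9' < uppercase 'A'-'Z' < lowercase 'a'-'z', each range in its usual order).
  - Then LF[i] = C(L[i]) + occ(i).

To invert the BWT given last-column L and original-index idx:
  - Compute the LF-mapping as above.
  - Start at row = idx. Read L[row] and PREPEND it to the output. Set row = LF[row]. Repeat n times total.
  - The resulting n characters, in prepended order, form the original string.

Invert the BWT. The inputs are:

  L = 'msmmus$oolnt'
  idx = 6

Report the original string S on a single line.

LF mapping: 2 8 3 4 11 9 0 6 7 1 5 10
Walk LF starting at row 6, prepending L[row]:
  step 1: row=6, L[6]='$', prepend. Next row=LF[6]=0
  step 2: row=0, L[0]='m', prepend. Next row=LF[0]=2
  step 3: row=2, L[2]='m', prepend. Next row=LF[2]=3
  step 4: row=3, L[3]='m', prepend. Next row=LF[3]=4
  step 5: row=4, L[4]='u', prepend. Next row=LF[4]=11
  step 6: row=11, L[11]='t', prepend. Next row=LF[11]=10
  step 7: row=10, L[10]='n', prepend. Next row=LF[10]=5
  step 8: row=5, L[5]='s', prepend. Next row=LF[5]=9
  step 9: row=9, L[9]='l', prepend. Next row=LF[9]=1
  step 10: row=1, L[1]='s', prepend. Next row=LF[1]=8
  step 11: row=8, L[8]='o', prepend. Next row=LF[8]=7
  step 12: row=7, L[7]='o', prepend. Next row=LF[7]=6
Reversed output: ooslsntummm$

Answer: ooslsntummm$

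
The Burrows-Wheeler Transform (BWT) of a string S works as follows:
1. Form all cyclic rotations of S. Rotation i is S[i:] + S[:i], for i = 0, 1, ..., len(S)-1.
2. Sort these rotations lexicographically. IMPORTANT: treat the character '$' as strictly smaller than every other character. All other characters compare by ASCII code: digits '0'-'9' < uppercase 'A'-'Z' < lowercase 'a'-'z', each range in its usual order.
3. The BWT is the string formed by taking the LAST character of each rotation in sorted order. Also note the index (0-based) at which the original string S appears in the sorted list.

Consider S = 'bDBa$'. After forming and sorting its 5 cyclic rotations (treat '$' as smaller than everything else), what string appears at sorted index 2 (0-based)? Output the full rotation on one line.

All 5 rotations (rotation i = S[i:]+S[:i]):
  rot[0] = bDBa$
  rot[1] = DBa$b
  rot[2] = Ba$bD
  rot[3] = a$bDB
  rot[4] = $bDBa
Sorted (with $ < everything):
  sorted[0] = $bDBa
  sorted[1] = Ba$bD
  sorted[2] = DBa$b
  sorted[3] = a$bDB
  sorted[4] = bDBa$
sorted[2] = DBa$b

Answer: DBa$b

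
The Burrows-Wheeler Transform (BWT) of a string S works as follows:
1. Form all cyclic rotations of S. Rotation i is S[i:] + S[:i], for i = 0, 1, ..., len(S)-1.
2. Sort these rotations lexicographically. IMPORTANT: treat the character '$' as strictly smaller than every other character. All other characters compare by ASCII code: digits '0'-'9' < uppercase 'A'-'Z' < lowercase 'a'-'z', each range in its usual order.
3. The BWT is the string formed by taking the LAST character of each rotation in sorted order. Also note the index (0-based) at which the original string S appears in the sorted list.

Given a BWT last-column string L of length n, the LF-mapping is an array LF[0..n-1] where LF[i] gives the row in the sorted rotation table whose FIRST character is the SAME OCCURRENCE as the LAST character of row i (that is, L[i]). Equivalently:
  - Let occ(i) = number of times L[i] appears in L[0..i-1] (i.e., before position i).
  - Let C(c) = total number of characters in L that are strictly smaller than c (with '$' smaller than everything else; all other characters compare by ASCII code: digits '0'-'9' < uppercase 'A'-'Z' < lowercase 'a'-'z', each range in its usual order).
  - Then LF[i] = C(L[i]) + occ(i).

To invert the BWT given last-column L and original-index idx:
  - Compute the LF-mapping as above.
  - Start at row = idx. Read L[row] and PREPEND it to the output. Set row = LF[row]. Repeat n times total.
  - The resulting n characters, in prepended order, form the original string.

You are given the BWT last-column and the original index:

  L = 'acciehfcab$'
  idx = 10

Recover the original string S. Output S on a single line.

Answer: ibhcafceca$

Derivation:
LF mapping: 1 4 5 10 7 9 8 6 2 3 0
Walk LF starting at row 10, prepending L[row]:
  step 1: row=10, L[10]='$', prepend. Next row=LF[10]=0
  step 2: row=0, L[0]='a', prepend. Next row=LF[0]=1
  step 3: row=1, L[1]='c', prepend. Next row=LF[1]=4
  step 4: row=4, L[4]='e', prepend. Next row=LF[4]=7
  step 5: row=7, L[7]='c', prepend. Next row=LF[7]=6
  step 6: row=6, L[6]='f', prepend. Next row=LF[6]=8
  step 7: row=8, L[8]='a', prepend. Next row=LF[8]=2
  step 8: row=2, L[2]='c', prepend. Next row=LF[2]=5
  step 9: row=5, L[5]='h', prepend. Next row=LF[5]=9
  step 10: row=9, L[9]='b', prepend. Next row=LF[9]=3
  step 11: row=3, L[3]='i', prepend. Next row=LF[3]=10
Reversed output: ibhcafceca$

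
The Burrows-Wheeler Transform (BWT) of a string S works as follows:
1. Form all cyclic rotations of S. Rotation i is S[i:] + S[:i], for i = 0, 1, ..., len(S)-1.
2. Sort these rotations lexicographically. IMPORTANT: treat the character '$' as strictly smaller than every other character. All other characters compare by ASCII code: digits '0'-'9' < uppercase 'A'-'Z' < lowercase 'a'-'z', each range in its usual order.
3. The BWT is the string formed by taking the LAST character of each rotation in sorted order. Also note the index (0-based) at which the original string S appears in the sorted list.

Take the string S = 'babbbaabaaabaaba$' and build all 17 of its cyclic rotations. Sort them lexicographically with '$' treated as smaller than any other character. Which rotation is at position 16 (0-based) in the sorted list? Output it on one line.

All 17 rotations (rotation i = S[i:]+S[:i]):
  rot[0] = babbbaabaaabaaba$
  rot[1] = abbbaabaaabaaba$b
  rot[2] = bbbaabaaabaaba$ba
  rot[3] = bbaabaaabaaba$bab
  rot[4] = baabaaabaaba$babb
  rot[5] = aabaaabaaba$babbb
  rot[6] = abaaabaaba$babbba
  rot[7] = baaabaaba$babbbaa
  rot[8] = aaabaaba$babbbaab
  rot[9] = aabaaba$babbbaaba
  rot[10] = abaaba$babbbaabaa
  rot[11] = baaba$babbbaabaaa
  rot[12] = aaba$babbbaabaaab
  rot[13] = aba$babbbaabaaaba
  rot[14] = ba$babbbaabaaabaa
  rot[15] = a$babbbaabaaabaab
  rot[16] = $babbbaabaaabaaba
Sorted (with $ < everything):
  sorted[0] = $babbbaabaaabaaba
  sorted[1] = a$babbbaabaaabaab
  sorted[2] = aaabaaba$babbbaab
  sorted[3] = aaba$babbbaabaaab
  sorted[4] = aabaaabaaba$babbb
  sorted[5] = aabaaba$babbbaaba
  sorted[6] = aba$babbbaabaaaba
  sorted[7] = abaaabaaba$babbba
  sorted[8] = abaaba$babbbaabaa
  sorted[9] = abbbaabaaabaaba$b
  sorted[10] = ba$babbbaabaaabaa
  sorted[11] = baaabaaba$babbbaa
  sorted[12] = baaba$babbbaabaaa
  sorted[13] = baabaaabaaba$babb
  sorted[14] = babbbaabaaabaaba$
  sorted[15] = bbaabaaabaaba$bab
  sorted[16] = bbbaabaaabaaba$ba
sorted[16] = bbbaabaaabaaba$ba

Answer: bbbaabaaabaaba$ba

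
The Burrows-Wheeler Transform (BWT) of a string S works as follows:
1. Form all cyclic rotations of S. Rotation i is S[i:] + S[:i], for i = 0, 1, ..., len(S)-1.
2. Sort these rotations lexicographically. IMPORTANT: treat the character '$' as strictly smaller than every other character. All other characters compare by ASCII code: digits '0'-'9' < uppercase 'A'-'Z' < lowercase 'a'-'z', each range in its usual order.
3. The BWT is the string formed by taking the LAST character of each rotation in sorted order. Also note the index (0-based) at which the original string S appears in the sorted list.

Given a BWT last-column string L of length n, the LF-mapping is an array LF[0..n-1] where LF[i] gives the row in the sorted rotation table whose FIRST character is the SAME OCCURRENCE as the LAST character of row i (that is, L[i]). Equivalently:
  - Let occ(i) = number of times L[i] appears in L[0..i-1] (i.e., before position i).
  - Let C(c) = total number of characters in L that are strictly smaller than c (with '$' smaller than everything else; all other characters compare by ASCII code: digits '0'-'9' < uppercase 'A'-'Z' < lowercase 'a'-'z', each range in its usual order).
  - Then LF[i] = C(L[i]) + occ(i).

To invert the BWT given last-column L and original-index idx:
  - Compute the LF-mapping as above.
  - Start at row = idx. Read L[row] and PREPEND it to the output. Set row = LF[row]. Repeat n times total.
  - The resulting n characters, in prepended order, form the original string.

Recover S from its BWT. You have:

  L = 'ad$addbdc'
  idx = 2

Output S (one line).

LF mapping: 1 5 0 2 6 7 3 8 4
Walk LF starting at row 2, prepending L[row]:
  step 1: row=2, L[2]='$', prepend. Next row=LF[2]=0
  step 2: row=0, L[0]='a', prepend. Next row=LF[0]=1
  step 3: row=1, L[1]='d', prepend. Next row=LF[1]=5
  step 4: row=5, L[5]='d', prepend. Next row=LF[5]=7
  step 5: row=7, L[7]='d', prepend. Next row=LF[7]=8
  step 6: row=8, L[8]='c', prepend. Next row=LF[8]=4
  step 7: row=4, L[4]='d', prepend. Next row=LF[4]=6
  step 8: row=6, L[6]='b', prepend. Next row=LF[6]=3
  step 9: row=3, L[3]='a', prepend. Next row=LF[3]=2
Reversed output: abdcddda$

Answer: abdcddda$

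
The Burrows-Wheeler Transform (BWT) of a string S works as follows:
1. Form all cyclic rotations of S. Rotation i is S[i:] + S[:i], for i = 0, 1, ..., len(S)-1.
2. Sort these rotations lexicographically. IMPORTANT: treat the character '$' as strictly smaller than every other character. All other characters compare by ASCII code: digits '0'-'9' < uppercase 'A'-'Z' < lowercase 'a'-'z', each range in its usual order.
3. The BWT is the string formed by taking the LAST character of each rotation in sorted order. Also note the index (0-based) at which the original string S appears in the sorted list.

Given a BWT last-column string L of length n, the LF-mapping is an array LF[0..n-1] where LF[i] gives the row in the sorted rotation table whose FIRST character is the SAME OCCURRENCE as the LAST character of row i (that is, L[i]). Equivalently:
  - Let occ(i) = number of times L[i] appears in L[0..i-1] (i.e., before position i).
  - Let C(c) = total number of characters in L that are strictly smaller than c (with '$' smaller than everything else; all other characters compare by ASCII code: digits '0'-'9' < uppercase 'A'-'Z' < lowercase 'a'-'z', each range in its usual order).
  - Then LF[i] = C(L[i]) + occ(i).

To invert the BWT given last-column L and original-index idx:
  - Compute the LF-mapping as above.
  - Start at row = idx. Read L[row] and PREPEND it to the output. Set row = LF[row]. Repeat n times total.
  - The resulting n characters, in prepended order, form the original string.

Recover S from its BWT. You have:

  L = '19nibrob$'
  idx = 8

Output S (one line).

Answer: ribbon91$

Derivation:
LF mapping: 1 2 6 5 3 8 7 4 0
Walk LF starting at row 8, prepending L[row]:
  step 1: row=8, L[8]='$', prepend. Next row=LF[8]=0
  step 2: row=0, L[0]='1', prepend. Next row=LF[0]=1
  step 3: row=1, L[1]='9', prepend. Next row=LF[1]=2
  step 4: row=2, L[2]='n', prepend. Next row=LF[2]=6
  step 5: row=6, L[6]='o', prepend. Next row=LF[6]=7
  step 6: row=7, L[7]='b', prepend. Next row=LF[7]=4
  step 7: row=4, L[4]='b', prepend. Next row=LF[4]=3
  step 8: row=3, L[3]='i', prepend. Next row=LF[3]=5
  step 9: row=5, L[5]='r', prepend. Next row=LF[5]=8
Reversed output: ribbon91$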